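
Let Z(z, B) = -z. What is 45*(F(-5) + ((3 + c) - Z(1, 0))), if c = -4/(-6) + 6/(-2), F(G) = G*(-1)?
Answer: 300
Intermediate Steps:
F(G) = -G
c = -7/3 (c = -4*(-⅙) + 6*(-½) = ⅔ - 3 = -7/3 ≈ -2.3333)
45*(F(-5) + ((3 + c) - Z(1, 0))) = 45*(-1*(-5) + ((3 - 7/3) - (-1))) = 45*(5 + (⅔ - 1*(-1))) = 45*(5 + (⅔ + 1)) = 45*(5 + 5/3) = 45*(20/3) = 300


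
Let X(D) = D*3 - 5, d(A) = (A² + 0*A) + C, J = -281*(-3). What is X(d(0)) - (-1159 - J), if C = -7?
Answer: 1976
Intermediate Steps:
J = 843
d(A) = -7 + A² (d(A) = (A² + 0*A) - 7 = (A² + 0) - 7 = A² - 7 = -7 + A²)
X(D) = -5 + 3*D (X(D) = 3*D - 5 = -5 + 3*D)
X(d(0)) - (-1159 - J) = (-5 + 3*(-7 + 0²)) - (-1159 - 1*843) = (-5 + 3*(-7 + 0)) - (-1159 - 843) = (-5 + 3*(-7)) - 1*(-2002) = (-5 - 21) + 2002 = -26 + 2002 = 1976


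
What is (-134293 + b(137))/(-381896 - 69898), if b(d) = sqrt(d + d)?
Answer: 134293/451794 - sqrt(274)/451794 ≈ 0.29721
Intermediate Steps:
b(d) = sqrt(2)*sqrt(d) (b(d) = sqrt(2*d) = sqrt(2)*sqrt(d))
(-134293 + b(137))/(-381896 - 69898) = (-134293 + sqrt(2)*sqrt(137))/(-381896 - 69898) = (-134293 + sqrt(274))/(-451794) = (-134293 + sqrt(274))*(-1/451794) = 134293/451794 - sqrt(274)/451794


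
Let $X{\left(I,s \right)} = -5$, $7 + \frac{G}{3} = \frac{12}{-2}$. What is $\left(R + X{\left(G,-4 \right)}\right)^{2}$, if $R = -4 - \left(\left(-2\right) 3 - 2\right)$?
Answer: $1$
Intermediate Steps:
$G = -39$ ($G = -21 + 3 \frac{12}{-2} = -21 + 3 \cdot 12 \left(- \frac{1}{2}\right) = -21 + 3 \left(-6\right) = -21 - 18 = -39$)
$R = 4$ ($R = -4 - \left(-6 - 2\right) = -4 - -8 = -4 + 8 = 4$)
$\left(R + X{\left(G,-4 \right)}\right)^{2} = \left(4 - 5\right)^{2} = \left(-1\right)^{2} = 1$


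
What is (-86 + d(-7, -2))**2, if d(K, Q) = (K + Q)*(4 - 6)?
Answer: 4624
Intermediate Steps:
d(K, Q) = -2*K - 2*Q (d(K, Q) = (K + Q)*(-2) = -2*K - 2*Q)
(-86 + d(-7, -2))**2 = (-86 + (-2*(-7) - 2*(-2)))**2 = (-86 + (14 + 4))**2 = (-86 + 18)**2 = (-68)**2 = 4624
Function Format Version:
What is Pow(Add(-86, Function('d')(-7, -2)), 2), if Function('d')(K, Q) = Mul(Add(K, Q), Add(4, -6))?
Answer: 4624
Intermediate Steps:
Function('d')(K, Q) = Add(Mul(-2, K), Mul(-2, Q)) (Function('d')(K, Q) = Mul(Add(K, Q), -2) = Add(Mul(-2, K), Mul(-2, Q)))
Pow(Add(-86, Function('d')(-7, -2)), 2) = Pow(Add(-86, Add(Mul(-2, -7), Mul(-2, -2))), 2) = Pow(Add(-86, Add(14, 4)), 2) = Pow(Add(-86, 18), 2) = Pow(-68, 2) = 4624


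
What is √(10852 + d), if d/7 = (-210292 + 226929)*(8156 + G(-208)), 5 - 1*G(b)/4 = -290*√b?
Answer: 2*√(238044909 + 135092440*I*√13) ≈ 39502.0 + 24661.0*I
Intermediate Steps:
G(b) = 20 + 1160*√b (G(b) = 20 - (-1160)*√b = 20 + 1160*√b)
d = 952168784 + 540369760*I*√13 (d = 7*((-210292 + 226929)*(8156 + (20 + 1160*√(-208)))) = 7*(16637*(8156 + (20 + 1160*(4*I*√13)))) = 7*(16637*(8156 + (20 + 4640*I*√13))) = 7*(16637*(8176 + 4640*I*√13)) = 7*(136024112 + 77195680*I*√13) = 952168784 + 540369760*I*√13 ≈ 9.5217e+8 + 1.9483e+9*I)
√(10852 + d) = √(10852 + (952168784 + 540369760*I*√13)) = √(952179636 + 540369760*I*√13)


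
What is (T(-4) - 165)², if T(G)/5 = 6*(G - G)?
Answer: 27225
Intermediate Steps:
T(G) = 0 (T(G) = 5*(6*(G - G)) = 5*(6*0) = 5*0 = 0)
(T(-4) - 165)² = (0 - 165)² = (-165)² = 27225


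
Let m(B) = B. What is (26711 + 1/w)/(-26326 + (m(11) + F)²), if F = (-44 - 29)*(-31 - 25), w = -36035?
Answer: 320843628/201501413875 ≈ 0.0015923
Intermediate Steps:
F = 4088 (F = -73*(-56) = 4088)
(26711 + 1/w)/(-26326 + (m(11) + F)²) = (26711 + 1/(-36035))/(-26326 + (11 + 4088)²) = (26711 - 1/36035)/(-26326 + 4099²) = 962530884/(36035*(-26326 + 16801801)) = (962530884/36035)/16775475 = (962530884/36035)*(1/16775475) = 320843628/201501413875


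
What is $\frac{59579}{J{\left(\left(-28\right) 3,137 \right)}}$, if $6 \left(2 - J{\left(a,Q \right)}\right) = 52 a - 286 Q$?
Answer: $\frac{178737}{21781} \approx 8.2061$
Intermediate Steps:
$J{\left(a,Q \right)} = 2 - \frac{26 a}{3} + \frac{143 Q}{3}$ ($J{\left(a,Q \right)} = 2 - \frac{52 a - 286 Q}{6} = 2 - \frac{- 286 Q + 52 a}{6} = 2 + \left(- \frac{26 a}{3} + \frac{143 Q}{3}\right) = 2 - \frac{26 a}{3} + \frac{143 Q}{3}$)
$\frac{59579}{J{\left(\left(-28\right) 3,137 \right)}} = \frac{59579}{2 - \frac{26 \left(\left(-28\right) 3\right)}{3} + \frac{143}{3} \cdot 137} = \frac{59579}{2 - -728 + \frac{19591}{3}} = \frac{59579}{2 + 728 + \frac{19591}{3}} = \frac{59579}{\frac{21781}{3}} = 59579 \cdot \frac{3}{21781} = \frac{178737}{21781}$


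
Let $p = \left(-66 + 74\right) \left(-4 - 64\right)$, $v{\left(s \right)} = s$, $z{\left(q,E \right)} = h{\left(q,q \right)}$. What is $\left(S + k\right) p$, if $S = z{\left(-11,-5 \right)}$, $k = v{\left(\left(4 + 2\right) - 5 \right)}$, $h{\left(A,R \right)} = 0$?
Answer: $-544$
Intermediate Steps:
$z{\left(q,E \right)} = 0$
$k = 1$ ($k = \left(4 + 2\right) - 5 = 6 - 5 = 1$)
$p = -544$ ($p = 8 \left(-68\right) = -544$)
$S = 0$
$\left(S + k\right) p = \left(0 + 1\right) \left(-544\right) = 1 \left(-544\right) = -544$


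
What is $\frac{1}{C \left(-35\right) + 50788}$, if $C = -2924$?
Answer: $\frac{1}{153128} \approx 6.5305 \cdot 10^{-6}$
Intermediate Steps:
$\frac{1}{C \left(-35\right) + 50788} = \frac{1}{\left(-2924\right) \left(-35\right) + 50788} = \frac{1}{102340 + 50788} = \frac{1}{153128}$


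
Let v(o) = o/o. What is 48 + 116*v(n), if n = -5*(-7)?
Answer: 164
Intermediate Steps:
n = 35
v(o) = 1
48 + 116*v(n) = 48 + 116*1 = 48 + 116 = 164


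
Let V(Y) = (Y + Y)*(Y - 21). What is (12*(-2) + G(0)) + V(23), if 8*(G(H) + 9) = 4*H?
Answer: 59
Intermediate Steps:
G(H) = -9 + H/2 (G(H) = -9 + (4*H)/8 = -9 + H/2)
V(Y) = 2*Y*(-21 + Y) (V(Y) = (2*Y)*(-21 + Y) = 2*Y*(-21 + Y))
(12*(-2) + G(0)) + V(23) = (12*(-2) + (-9 + (½)*0)) + 2*23*(-21 + 23) = (-24 + (-9 + 0)) + 2*23*2 = (-24 - 9) + 92 = -33 + 92 = 59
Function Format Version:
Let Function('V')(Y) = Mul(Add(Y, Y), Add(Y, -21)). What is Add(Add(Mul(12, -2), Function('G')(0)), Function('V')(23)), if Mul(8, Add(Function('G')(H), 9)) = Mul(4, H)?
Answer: 59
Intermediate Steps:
Function('G')(H) = Add(-9, Mul(Rational(1, 2), H)) (Function('G')(H) = Add(-9, Mul(Rational(1, 8), Mul(4, H))) = Add(-9, Mul(Rational(1, 2), H)))
Function('V')(Y) = Mul(2, Y, Add(-21, Y)) (Function('V')(Y) = Mul(Mul(2, Y), Add(-21, Y)) = Mul(2, Y, Add(-21, Y)))
Add(Add(Mul(12, -2), Function('G')(0)), Function('V')(23)) = Add(Add(Mul(12, -2), Add(-9, Mul(Rational(1, 2), 0))), Mul(2, 23, Add(-21, 23))) = Add(Add(-24, Add(-9, 0)), Mul(2, 23, 2)) = Add(Add(-24, -9), 92) = Add(-33, 92) = 59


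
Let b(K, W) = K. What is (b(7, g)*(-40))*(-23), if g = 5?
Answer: 6440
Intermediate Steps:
(b(7, g)*(-40))*(-23) = (7*(-40))*(-23) = -280*(-23) = 6440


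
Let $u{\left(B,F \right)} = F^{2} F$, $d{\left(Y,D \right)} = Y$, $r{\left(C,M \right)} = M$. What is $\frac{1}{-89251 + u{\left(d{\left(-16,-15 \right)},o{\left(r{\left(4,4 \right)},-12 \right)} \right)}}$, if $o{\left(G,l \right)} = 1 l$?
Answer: $- \frac{1}{90979} \approx -1.0992 \cdot 10^{-5}$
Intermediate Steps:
$o{\left(G,l \right)} = l$
$u{\left(B,F \right)} = F^{3}$
$\frac{1}{-89251 + u{\left(d{\left(-16,-15 \right)},o{\left(r{\left(4,4 \right)},-12 \right)} \right)}} = \frac{1}{-89251 + \left(-12\right)^{3}} = \frac{1}{-89251 - 1728} = \frac{1}{-90979} = - \frac{1}{90979}$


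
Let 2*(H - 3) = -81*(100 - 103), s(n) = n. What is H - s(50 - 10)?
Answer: 169/2 ≈ 84.500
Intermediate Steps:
H = 249/2 (H = 3 + (-81*(100 - 103))/2 = 3 + (-81*(-3))/2 = 3 + (½)*243 = 3 + 243/2 = 249/2 ≈ 124.50)
H - s(50 - 10) = 249/2 - (50 - 10) = 249/2 - 1*40 = 249/2 - 40 = 169/2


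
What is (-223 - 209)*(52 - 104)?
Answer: 22464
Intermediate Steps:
(-223 - 209)*(52 - 104) = -432*(-52) = 22464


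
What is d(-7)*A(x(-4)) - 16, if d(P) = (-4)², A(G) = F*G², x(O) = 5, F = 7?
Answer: 2784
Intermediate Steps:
A(G) = 7*G²
d(P) = 16
d(-7)*A(x(-4)) - 16 = 16*(7*5²) - 16 = 16*(7*25) - 16 = 16*175 - 16 = 2800 - 16 = 2784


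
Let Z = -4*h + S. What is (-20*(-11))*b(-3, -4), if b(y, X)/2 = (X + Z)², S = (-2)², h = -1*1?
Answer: 7040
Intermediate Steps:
h = -1
S = 4
Z = 8 (Z = -4*(-1) + 4 = 4 + 4 = 8)
b(y, X) = 2*(8 + X)² (b(y, X) = 2*(X + 8)² = 2*(8 + X)²)
(-20*(-11))*b(-3, -4) = (-20*(-11))*(2*(8 - 4)²) = 220*(2*4²) = 220*(2*16) = 220*32 = 7040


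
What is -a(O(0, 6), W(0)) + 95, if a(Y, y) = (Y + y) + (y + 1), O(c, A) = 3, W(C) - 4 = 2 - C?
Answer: 79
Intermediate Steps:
W(C) = 6 - C (W(C) = 4 + (2 - C) = 6 - C)
a(Y, y) = 1 + Y + 2*y (a(Y, y) = (Y + y) + (1 + y) = 1 + Y + 2*y)
-a(O(0, 6), W(0)) + 95 = -(1 + 3 + 2*(6 - 1*0)) + 95 = -(1 + 3 + 2*(6 + 0)) + 95 = -(1 + 3 + 2*6) + 95 = -(1 + 3 + 12) + 95 = -1*16 + 95 = -16 + 95 = 79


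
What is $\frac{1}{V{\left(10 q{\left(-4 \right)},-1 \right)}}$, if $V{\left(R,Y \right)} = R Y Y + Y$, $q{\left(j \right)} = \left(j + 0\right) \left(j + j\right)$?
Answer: $\frac{1}{319} \approx 0.0031348$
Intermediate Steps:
$q{\left(j \right)} = 2 j^{2}$ ($q{\left(j \right)} = j 2 j = 2 j^{2}$)
$V{\left(R,Y \right)} = Y + R Y^{2}$ ($V{\left(R,Y \right)} = R Y^{2} + Y = Y + R Y^{2}$)
$\frac{1}{V{\left(10 q{\left(-4 \right)},-1 \right)}} = \frac{1}{\left(-1\right) \left(1 + 10 \cdot 2 \left(-4\right)^{2} \left(-1\right)\right)} = \frac{1}{\left(-1\right) \left(1 + 10 \cdot 2 \cdot 16 \left(-1\right)\right)} = \frac{1}{\left(-1\right) \left(1 + 10 \cdot 32 \left(-1\right)\right)} = \frac{1}{\left(-1\right) \left(1 + 320 \left(-1\right)\right)} = \frac{1}{\left(-1\right) \left(1 - 320\right)} = \frac{1}{\left(-1\right) \left(-319\right)} = \frac{1}{319}$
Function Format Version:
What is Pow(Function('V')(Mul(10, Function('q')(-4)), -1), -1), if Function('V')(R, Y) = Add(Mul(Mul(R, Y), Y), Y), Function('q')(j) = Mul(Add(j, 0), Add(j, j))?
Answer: Rational(1, 319) ≈ 0.0031348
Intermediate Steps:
Function('q')(j) = Mul(2, Pow(j, 2)) (Function('q')(j) = Mul(j, Mul(2, j)) = Mul(2, Pow(j, 2)))
Function('V')(R, Y) = Add(Y, Mul(R, Pow(Y, 2))) (Function('V')(R, Y) = Add(Mul(R, Pow(Y, 2)), Y) = Add(Y, Mul(R, Pow(Y, 2))))
Pow(Function('V')(Mul(10, Function('q')(-4)), -1), -1) = Pow(Mul(-1, Add(1, Mul(Mul(10, Mul(2, Pow(-4, 2))), -1))), -1) = Pow(Mul(-1, Add(1, Mul(Mul(10, Mul(2, 16)), -1))), -1) = Pow(Mul(-1, Add(1, Mul(Mul(10, 32), -1))), -1) = Pow(Mul(-1, Add(1, Mul(320, -1))), -1) = Pow(Mul(-1, Add(1, -320)), -1) = Pow(Mul(-1, -319), -1) = Pow(319, -1) = Rational(1, 319)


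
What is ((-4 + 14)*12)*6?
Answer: 720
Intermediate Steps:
((-4 + 14)*12)*6 = (10*12)*6 = 120*6 = 720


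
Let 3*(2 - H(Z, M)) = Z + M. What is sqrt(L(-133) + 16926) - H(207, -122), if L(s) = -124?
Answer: 79/3 + sqrt(16802) ≈ 155.96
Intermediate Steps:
H(Z, M) = 2 - M/3 - Z/3 (H(Z, M) = 2 - (Z + M)/3 = 2 - (M + Z)/3 = 2 + (-M/3 - Z/3) = 2 - M/3 - Z/3)
sqrt(L(-133) + 16926) - H(207, -122) = sqrt(-124 + 16926) - (2 - 1/3*(-122) - 1/3*207) = sqrt(16802) - (2 + 122/3 - 69) = sqrt(16802) - 1*(-79/3) = sqrt(16802) + 79/3 = 79/3 + sqrt(16802)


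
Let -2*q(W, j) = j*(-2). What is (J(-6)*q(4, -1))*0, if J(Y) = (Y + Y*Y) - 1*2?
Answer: 0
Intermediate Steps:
q(W, j) = j (q(W, j) = -j*(-2)/2 = -(-1)*j = j)
J(Y) = -2 + Y + Y**2 (J(Y) = (Y + Y**2) - 2 = -2 + Y + Y**2)
(J(-6)*q(4, -1))*0 = ((-2 - 6 + (-6)**2)*(-1))*0 = ((-2 - 6 + 36)*(-1))*0 = (28*(-1))*0 = -28*0 = 0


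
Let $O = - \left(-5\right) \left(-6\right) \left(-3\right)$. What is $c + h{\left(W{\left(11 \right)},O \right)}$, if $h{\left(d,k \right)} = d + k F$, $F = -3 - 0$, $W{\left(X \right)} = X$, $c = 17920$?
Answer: $17661$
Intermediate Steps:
$O = 90$ ($O = - 30 \left(-3\right) = \left(-1\right) \left(-90\right) = 90$)
$F = -3$ ($F = -3 + 0 = -3$)
$h{\left(d,k \right)} = d - 3 k$ ($h{\left(d,k \right)} = d + k \left(-3\right) = d - 3 k$)
$c + h{\left(W{\left(11 \right)},O \right)} = 17920 + \left(11 - 270\right) = 17920 - 259 = 17661$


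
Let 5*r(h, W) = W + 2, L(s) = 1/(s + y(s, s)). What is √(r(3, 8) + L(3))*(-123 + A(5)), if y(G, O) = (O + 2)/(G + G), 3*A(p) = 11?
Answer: -716*√299/69 ≈ -179.43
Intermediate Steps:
A(p) = 11/3 (A(p) = (⅓)*11 = 11/3)
y(G, O) = (2 + O)/(2*G) (y(G, O) = (2 + O)/((2*G)) = (2 + O)*(1/(2*G)) = (2 + O)/(2*G))
L(s) = 1/(s + (2 + s)/(2*s))
r(h, W) = ⅖ + W/5 (r(h, W) = (W + 2)/5 = (2 + W)/5 = ⅖ + W/5)
√(r(3, 8) + L(3))*(-123 + A(5)) = √((⅖ + (⅕)*8) + 2*3/(2 + 3 + 2*3²))*(-123 + 11/3) = √((⅖ + 8/5) + 2*3/(2 + 3 + 2*9))*(-358/3) = √(2 + 2*3/(2 + 3 + 18))*(-358/3) = √(2 + 2*3/23)*(-358/3) = √(2 + 2*3*(1/23))*(-358/3) = √(2 + 6/23)*(-358/3) = √(52/23)*(-358/3) = (2*√299/23)*(-358/3) = -716*√299/69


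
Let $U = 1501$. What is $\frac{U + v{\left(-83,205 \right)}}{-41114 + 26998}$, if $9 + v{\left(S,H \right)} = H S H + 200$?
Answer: $\frac{3486383}{14116} \approx 246.98$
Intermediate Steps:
$v{\left(S,H \right)} = 191 + S H^{2}$ ($v{\left(S,H \right)} = -9 + \left(H S H + 200\right) = -9 + \left(S H^{2} + 200\right) = -9 + \left(200 + S H^{2}\right) = 191 + S H^{2}$)
$\frac{U + v{\left(-83,205 \right)}}{-41114 + 26998} = \frac{1501 + \left(191 - 83 \cdot 205^{2}\right)}{-41114 + 26998} = \frac{1501 + \left(191 - 3488075\right)}{-14116} = \left(1501 + \left(191 - 3488075\right)\right) \left(- \frac{1}{14116}\right) = \left(1501 - 3487884\right) \left(- \frac{1}{14116}\right) = \left(-3486383\right) \left(- \frac{1}{14116}\right) = \frac{3486383}{14116}$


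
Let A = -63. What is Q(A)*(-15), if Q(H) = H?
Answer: 945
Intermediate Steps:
Q(A)*(-15) = -63*(-15) = 945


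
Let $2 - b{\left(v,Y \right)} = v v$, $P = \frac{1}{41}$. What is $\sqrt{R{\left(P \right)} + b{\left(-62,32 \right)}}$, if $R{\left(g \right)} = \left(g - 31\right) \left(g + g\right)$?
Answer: $\frac{i \sqrt{6460942}}{41} \approx 61.996 i$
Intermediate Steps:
$P = \frac{1}{41} \approx 0.02439$
$R{\left(g \right)} = 2 g \left(-31 + g\right)$ ($R{\left(g \right)} = \left(-31 + g\right) 2 g = 2 g \left(-31 + g\right)$)
$b{\left(v,Y \right)} = 2 - v^{2}$ ($b{\left(v,Y \right)} = 2 - v v = 2 - v^{2}$)
$\sqrt{R{\left(P \right)} + b{\left(-62,32 \right)}} = \sqrt{2 \cdot \frac{1}{41} \left(-31 + \frac{1}{41}\right) + \left(2 - \left(-62\right)^{2}\right)} = \sqrt{2 \cdot \frac{1}{41} \left(- \frac{1270}{41}\right) + \left(2 - 3844\right)} = \sqrt{- \frac{2540}{1681} + \left(2 - 3844\right)} = \sqrt{- \frac{2540}{1681} - 3842} = \sqrt{- \frac{6460942}{1681}} = \frac{i \sqrt{6460942}}{41}$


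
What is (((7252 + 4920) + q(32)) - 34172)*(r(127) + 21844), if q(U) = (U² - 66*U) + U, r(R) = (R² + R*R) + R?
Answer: -1250303824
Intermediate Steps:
r(R) = R + 2*R² (r(R) = (R² + R²) + R = 2*R² + R = R + 2*R²)
q(U) = U² - 65*U
(((7252 + 4920) + q(32)) - 34172)*(r(127) + 21844) = (((7252 + 4920) + 32*(-65 + 32)) - 34172)*(127*(1 + 2*127) + 21844) = ((12172 + 32*(-33)) - 34172)*(127*(1 + 254) + 21844) = ((12172 - 1056) - 34172)*(127*255 + 21844) = (11116 - 34172)*(32385 + 21844) = -23056*54229 = -1250303824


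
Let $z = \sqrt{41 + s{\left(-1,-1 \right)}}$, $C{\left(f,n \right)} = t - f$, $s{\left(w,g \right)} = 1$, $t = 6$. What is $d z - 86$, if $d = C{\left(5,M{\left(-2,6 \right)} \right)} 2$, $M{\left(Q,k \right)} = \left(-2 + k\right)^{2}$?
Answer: $-86 + 2 \sqrt{42} \approx -73.039$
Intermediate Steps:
$C{\left(f,n \right)} = 6 - f$
$z = \sqrt{42}$ ($z = \sqrt{41 + 1} = \sqrt{42} \approx 6.4807$)
$d = 2$ ($d = \left(6 - 5\right) 2 = 1 \cdot 2 = 2$)
$d z - 86 = 2 \sqrt{42} - 86 = -86 + 2 \sqrt{42}$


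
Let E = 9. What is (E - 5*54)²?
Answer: 68121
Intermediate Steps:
(E - 5*54)² = (9 - 5*54)² = (9 - 270)² = (-261)² = 68121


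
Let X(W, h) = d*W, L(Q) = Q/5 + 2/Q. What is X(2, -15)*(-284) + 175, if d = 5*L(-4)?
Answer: 3867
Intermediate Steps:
L(Q) = 2/Q + Q/5 (L(Q) = Q*(1/5) + 2/Q = Q/5 + 2/Q = 2/Q + Q/5)
d = -13/2 (d = 5*(2/(-4) + (1/5)*(-4)) = 5*(2*(-1/4) - 4/5) = 5*(-1/2 - 4/5) = 5*(-13/10) = -13/2 ≈ -6.5000)
X(W, h) = -13*W/2
X(2, -15)*(-284) + 175 = -13/2*2*(-284) + 175 = -13*(-284) + 175 = 3692 + 175 = 3867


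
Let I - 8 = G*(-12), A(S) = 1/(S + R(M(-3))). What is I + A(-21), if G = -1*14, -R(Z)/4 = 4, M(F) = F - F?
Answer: 6511/37 ≈ 175.97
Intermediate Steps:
M(F) = 0
R(Z) = -16 (R(Z) = -4*4 = -16)
A(S) = 1/(-16 + S) (A(S) = 1/(S - 16) = 1/(-16 + S))
G = -14
I = 176 (I = 8 - 14*(-12) = 8 + 168 = 176)
I + A(-21) = 176 + 1/(-16 - 21) = 176 + 1/(-37) = 176 - 1/37 = 6511/37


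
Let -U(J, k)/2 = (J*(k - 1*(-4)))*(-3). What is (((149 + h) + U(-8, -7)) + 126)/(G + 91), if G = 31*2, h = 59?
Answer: 478/153 ≈ 3.1242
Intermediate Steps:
U(J, k) = 6*J*(4 + k) (U(J, k) = -2*J*(k - 1*(-4))*(-3) = -2*J*(k + 4)*(-3) = -2*J*(4 + k)*(-3) = -(-6)*J*(4 + k) = 6*J*(4 + k))
G = 62
(((149 + h) + U(-8, -7)) + 126)/(G + 91) = (((149 + 59) + 6*(-8)*(4 - 7)) + 126)/(62 + 91) = ((208 + 6*(-8)*(-3)) + 126)/153 = ((208 + 144) + 126)*(1/153) = (352 + 126)*(1/153) = 478*(1/153) = 478/153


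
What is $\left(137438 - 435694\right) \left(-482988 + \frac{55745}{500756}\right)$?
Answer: $\frac{18033980678457212}{125189} \approx 1.4405 \cdot 10^{11}$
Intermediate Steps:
$\left(137438 - 435694\right) \left(-482988 + \frac{55745}{500756}\right) = - 298256 \left(-482988 + 55745 \cdot \frac{1}{500756}\right) = - 298256 \left(-482988 + \frac{55745}{500756}\right) = \left(-298256\right) \left(- \frac{241859083183}{500756}\right) = \frac{18033980678457212}{125189}$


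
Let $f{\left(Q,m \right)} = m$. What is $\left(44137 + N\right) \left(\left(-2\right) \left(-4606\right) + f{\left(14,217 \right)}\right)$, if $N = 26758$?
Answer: $668468955$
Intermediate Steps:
$\left(44137 + N\right) \left(\left(-2\right) \left(-4606\right) + f{\left(14,217 \right)}\right) = \left(44137 + 26758\right) \left(\left(-2\right) \left(-4606\right) + 217\right) = 70895 \left(9212 + 217\right) = 70895 \cdot 9429 = 668468955$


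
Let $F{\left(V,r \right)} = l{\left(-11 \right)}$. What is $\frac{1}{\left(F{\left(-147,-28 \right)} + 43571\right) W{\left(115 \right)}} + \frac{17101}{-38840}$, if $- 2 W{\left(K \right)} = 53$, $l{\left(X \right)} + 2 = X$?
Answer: $- \frac{19739500827}{44832507080} \approx -0.44029$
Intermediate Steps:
$l{\left(X \right)} = -2 + X$
$F{\left(V,r \right)} = -13$ ($F{\left(V,r \right)} = -2 - 11 = -13$)
$W{\left(K \right)} = - \frac{53}{2}$ ($W{\left(K \right)} = \left(- \frac{1}{2}\right) 53 = - \frac{53}{2}$)
$\frac{1}{\left(F{\left(-147,-28 \right)} + 43571\right) W{\left(115 \right)}} + \frac{17101}{-38840} = \frac{1}{\left(-13 + 43571\right) \left(- \frac{53}{2}\right)} + \frac{17101}{-38840} = \frac{1}{43558} \left(- \frac{2}{53}\right) + 17101 \left(- \frac{1}{38840}\right) = \frac{1}{43558} \left(- \frac{2}{53}\right) - \frac{17101}{38840} = - \frac{1}{1154287} - \frac{17101}{38840} = - \frac{19739500827}{44832507080}$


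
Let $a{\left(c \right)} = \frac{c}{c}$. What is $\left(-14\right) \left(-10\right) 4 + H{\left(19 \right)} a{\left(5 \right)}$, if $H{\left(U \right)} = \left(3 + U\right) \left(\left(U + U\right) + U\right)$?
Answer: $1814$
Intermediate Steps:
$H{\left(U \right)} = 3 U \left(3 + U\right)$ ($H{\left(U \right)} = \left(3 + U\right) \left(2 U + U\right) = \left(3 + U\right) 3 U = 3 U \left(3 + U\right)$)
$a{\left(c \right)} = 1$
$\left(-14\right) \left(-10\right) 4 + H{\left(19 \right)} a{\left(5 \right)} = \left(-14\right) \left(-10\right) 4 + 3 \cdot 19 \left(3 + 19\right) 1 = 140 \cdot 4 + 3 \cdot 19 \cdot 22 \cdot 1 = 560 + 1254 \cdot 1 = 560 + 1254 = 1814$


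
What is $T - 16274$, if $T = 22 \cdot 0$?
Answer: $-16274$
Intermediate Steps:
$T = 0$
$T - 16274 = 0 - 16274 = -16274$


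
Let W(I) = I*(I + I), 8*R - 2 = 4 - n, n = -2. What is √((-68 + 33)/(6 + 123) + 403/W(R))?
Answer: √13394586/258 ≈ 14.186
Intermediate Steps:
R = 1 (R = ¼ + (4 - 1*(-2))/8 = ¼ + (4 + 2)/8 = ¼ + (⅛)*6 = ¼ + ¾ = 1)
W(I) = 2*I² (W(I) = I*(2*I) = 2*I²)
√((-68 + 33)/(6 + 123) + 403/W(R)) = √((-68 + 33)/(6 + 123) + 403/((2*1²))) = √(-35/129 + 403/((2*1))) = √(-35*1/129 + 403/2) = √(-35/129 + 403*(½)) = √(-35/129 + 403/2) = √(51917/258) = √13394586/258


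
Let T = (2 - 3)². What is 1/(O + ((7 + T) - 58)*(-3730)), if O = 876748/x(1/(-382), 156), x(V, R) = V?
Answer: -1/334731236 ≈ -2.9875e-9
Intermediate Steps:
T = 1 (T = (-1)² = 1)
O = -334917736 (O = 876748/(1/(-382)) = 876748/(-1/382) = 876748*(-382) = -334917736)
1/(O + ((7 + T) - 58)*(-3730)) = 1/(-334917736 + ((7 + 1) - 58)*(-3730)) = 1/(-334917736 + (8 - 58)*(-3730)) = 1/(-334917736 - 50*(-3730)) = 1/(-334917736 + 186500) = 1/(-334731236) = -1/334731236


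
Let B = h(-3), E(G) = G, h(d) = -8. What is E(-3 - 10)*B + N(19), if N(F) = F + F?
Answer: 142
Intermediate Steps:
N(F) = 2*F
B = -8
E(-3 - 10)*B + N(19) = (-3 - 10)*(-8) + 2*19 = -13*(-8) + 38 = 104 + 38 = 142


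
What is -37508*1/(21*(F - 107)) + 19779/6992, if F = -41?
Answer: 4259593/285936 ≈ 14.897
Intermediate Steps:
-37508*1/(21*(F - 107)) + 19779/6992 = -37508*1/(21*(-41 - 107)) + 19779/6992 = -37508/((-148*21)) + 19779*(1/6992) = -37508/(-3108) + 1041/368 = -37508*(-1/3108) + 1041/368 = 9377/777 + 1041/368 = 4259593/285936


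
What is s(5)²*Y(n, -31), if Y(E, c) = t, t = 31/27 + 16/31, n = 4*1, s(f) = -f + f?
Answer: 0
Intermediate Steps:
s(f) = 0
n = 4
t = 1393/837 (t = 31*(1/27) + 16*(1/31) = 31/27 + 16/31 = 1393/837 ≈ 1.6643)
Y(E, c) = 1393/837
s(5)²*Y(n, -31) = 0²*(1393/837) = 0*(1393/837) = 0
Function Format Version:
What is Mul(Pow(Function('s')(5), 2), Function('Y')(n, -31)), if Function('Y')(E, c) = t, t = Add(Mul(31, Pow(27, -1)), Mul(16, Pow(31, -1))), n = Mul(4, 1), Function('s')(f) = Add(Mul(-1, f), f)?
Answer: 0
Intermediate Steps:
Function('s')(f) = 0
n = 4
t = Rational(1393, 837) (t = Add(Mul(31, Rational(1, 27)), Mul(16, Rational(1, 31))) = Add(Rational(31, 27), Rational(16, 31)) = Rational(1393, 837) ≈ 1.6643)
Function('Y')(E, c) = Rational(1393, 837)
Mul(Pow(Function('s')(5), 2), Function('Y')(n, -31)) = Mul(Pow(0, 2), Rational(1393, 837)) = Mul(0, Rational(1393, 837)) = 0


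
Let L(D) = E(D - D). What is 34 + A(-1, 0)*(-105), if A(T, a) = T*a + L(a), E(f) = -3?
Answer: 349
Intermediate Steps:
L(D) = -3
A(T, a) = -3 + T*a (A(T, a) = T*a - 3 = -3 + T*a)
34 + A(-1, 0)*(-105) = 34 + (-3 - 1*0)*(-105) = 34 + (-3 + 0)*(-105) = 34 - 3*(-105) = 34 + 315 = 349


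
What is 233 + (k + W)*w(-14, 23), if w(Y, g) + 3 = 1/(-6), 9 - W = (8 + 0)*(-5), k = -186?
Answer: 4001/6 ≈ 666.83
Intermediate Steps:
W = 49 (W = 9 - (8 + 0)*(-5) = 9 - 8*(-5) = 9 - 1*(-40) = 9 + 40 = 49)
w(Y, g) = -19/6 (w(Y, g) = -3 + 1/(-6) = -3 - ⅙ = -19/6)
233 + (k + W)*w(-14, 23) = 233 + (-186 + 49)*(-19/6) = 233 - 137*(-19/6) = 233 + 2603/6 = 4001/6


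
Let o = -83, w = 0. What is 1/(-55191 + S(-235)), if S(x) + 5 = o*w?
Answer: -1/55196 ≈ -1.8117e-5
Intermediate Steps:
S(x) = -5 (S(x) = -5 - 83*0 = -5 + 0 = -5)
1/(-55191 + S(-235)) = 1/(-55191 - 5) = 1/(-55196) = -1/55196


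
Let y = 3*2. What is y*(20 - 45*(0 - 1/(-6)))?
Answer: 75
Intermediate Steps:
y = 6
y*(20 - 45*(0 - 1/(-6))) = 6*(20 - 45*(0 - 1/(-6))) = 6*(20 - 45*(0 - 1*(-⅙))) = 6*(20 - 45*(0 + ⅙)) = 6*(20 - 45*⅙) = 6*(20 - 15/2) = 6*(25/2) = 75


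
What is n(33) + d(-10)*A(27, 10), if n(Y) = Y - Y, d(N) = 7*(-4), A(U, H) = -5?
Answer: 140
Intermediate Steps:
d(N) = -28
n(Y) = 0
n(33) + d(-10)*A(27, 10) = 0 - 28*(-5) = 0 + 140 = 140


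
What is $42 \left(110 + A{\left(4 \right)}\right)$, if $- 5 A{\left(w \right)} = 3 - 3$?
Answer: $4620$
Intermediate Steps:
$A{\left(w \right)} = 0$ ($A{\left(w \right)} = - \frac{3 - 3}{5} = \left(- \frac{1}{5}\right) 0 = 0$)
$42 \left(110 + A{\left(4 \right)}\right) = 42 \left(110 + 0\right) = 42 \cdot 110 = 4620$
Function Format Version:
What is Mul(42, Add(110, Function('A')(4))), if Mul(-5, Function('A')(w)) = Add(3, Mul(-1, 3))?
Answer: 4620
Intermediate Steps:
Function('A')(w) = 0 (Function('A')(w) = Mul(Rational(-1, 5), Add(3, Mul(-1, 3))) = Mul(Rational(-1, 5), Add(3, -3)) = Mul(Rational(-1, 5), 0) = 0)
Mul(42, Add(110, Function('A')(4))) = Mul(42, Add(110, 0)) = Mul(42, 110) = 4620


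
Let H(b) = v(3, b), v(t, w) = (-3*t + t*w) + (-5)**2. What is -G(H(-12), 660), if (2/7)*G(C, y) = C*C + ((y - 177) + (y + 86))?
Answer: -11403/2 ≈ -5701.5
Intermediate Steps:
v(t, w) = 25 - 3*t + t*w (v(t, w) = (-3*t + t*w) + 25 = 25 - 3*t + t*w)
H(b) = 16 + 3*b (H(b) = 25 - 3*3 + 3*b = 25 - 9 + 3*b = 16 + 3*b)
G(C, y) = -637/2 + 7*y + 7*C**2/2 (G(C, y) = 7*(C*C + ((y - 177) + (y + 86)))/2 = 7*(C**2 + ((-177 + y) + (86 + y)))/2 = 7*(C**2 + (-91 + 2*y))/2 = 7*(-91 + C**2 + 2*y)/2 = -637/2 + 7*y + 7*C**2/2)
-G(H(-12), 660) = -(-637/2 + 7*660 + 7*(16 + 3*(-12))**2/2) = -(-637/2 + 4620 + 7*(16 - 36)**2/2) = -(-637/2 + 4620 + (7/2)*(-20)**2) = -(-637/2 + 4620 + (7/2)*400) = -(-637/2 + 4620 + 1400) = -1*11403/2 = -11403/2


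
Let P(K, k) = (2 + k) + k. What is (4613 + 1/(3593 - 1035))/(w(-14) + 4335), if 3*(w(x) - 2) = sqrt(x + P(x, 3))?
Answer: 153530515605/144344637622 - 11800055*I*sqrt(6)/144344637622 ≈ 1.0636 - 0.00020024*I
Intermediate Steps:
P(K, k) = 2 + 2*k
w(x) = 2 + sqrt(8 + x)/3 (w(x) = 2 + sqrt(x + (2 + 2*3))/3 = 2 + sqrt(x + (2 + 6))/3 = 2 + sqrt(x + 8)/3 = 2 + sqrt(8 + x)/3)
(4613 + 1/(3593 - 1035))/(w(-14) + 4335) = (4613 + 1/(3593 - 1035))/((2 + sqrt(8 - 14)/3) + 4335) = (4613 + 1/2558)/((2 + sqrt(-6)/3) + 4335) = (4613 + 1/2558)/((2 + (I*sqrt(6))/3) + 4335) = 11800055/(2558*((2 + I*sqrt(6)/3) + 4335)) = 11800055/(2558*(4337 + I*sqrt(6)/3))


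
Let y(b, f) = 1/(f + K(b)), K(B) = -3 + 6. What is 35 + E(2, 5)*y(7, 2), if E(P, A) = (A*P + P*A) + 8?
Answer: 203/5 ≈ 40.600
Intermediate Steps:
K(B) = 3
y(b, f) = 1/(3 + f) (y(b, f) = 1/(f + 3) = 1/(3 + f))
E(P, A) = 8 + 2*A*P (E(P, A) = (A*P + A*P) + 8 = 2*A*P + 8 = 8 + 2*A*P)
35 + E(2, 5)*y(7, 2) = 35 + (8 + 2*5*2)/(3 + 2) = 35 + (8 + 20)/5 = 35 + 28*(⅕) = 35 + 28/5 = 203/5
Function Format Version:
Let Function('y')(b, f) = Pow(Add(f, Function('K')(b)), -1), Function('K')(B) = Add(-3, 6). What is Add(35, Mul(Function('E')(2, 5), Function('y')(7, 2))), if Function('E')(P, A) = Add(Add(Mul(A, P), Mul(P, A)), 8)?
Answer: Rational(203, 5) ≈ 40.600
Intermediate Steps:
Function('K')(B) = 3
Function('y')(b, f) = Pow(Add(3, f), -1) (Function('y')(b, f) = Pow(Add(f, 3), -1) = Pow(Add(3, f), -1))
Function('E')(P, A) = Add(8, Mul(2, A, P)) (Function('E')(P, A) = Add(Add(Mul(A, P), Mul(A, P)), 8) = Add(Mul(2, A, P), 8) = Add(8, Mul(2, A, P)))
Add(35, Mul(Function('E')(2, 5), Function('y')(7, 2))) = Add(35, Mul(Add(8, Mul(2, 5, 2)), Pow(Add(3, 2), -1))) = Add(35, Mul(Add(8, 20), Pow(5, -1))) = Add(35, Mul(28, Rational(1, 5))) = Add(35, Rational(28, 5)) = Rational(203, 5)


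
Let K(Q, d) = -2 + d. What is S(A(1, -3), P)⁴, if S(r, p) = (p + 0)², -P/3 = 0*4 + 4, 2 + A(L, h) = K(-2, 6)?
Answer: 429981696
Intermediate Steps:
A(L, h) = 2 (A(L, h) = -2 + (-2 + 6) = -2 + 4 = 2)
P = -12 (P = -3*(0*4 + 4) = -3*(0 + 4) = -3*4 = -12)
S(r, p) = p²
S(A(1, -3), P)⁴ = ((-12)²)⁴ = 144⁴ = 429981696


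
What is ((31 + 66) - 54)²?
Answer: 1849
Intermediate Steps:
((31 + 66) - 54)² = (97 - 54)² = 43² = 1849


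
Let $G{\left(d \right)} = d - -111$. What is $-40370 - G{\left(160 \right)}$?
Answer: $-40641$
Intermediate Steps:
$G{\left(d \right)} = 111 + d$ ($G{\left(d \right)} = d + 111 = 111 + d$)
$-40370 - G{\left(160 \right)} = -40370 - \left(111 + 160\right) = -40370 - 271 = -40641$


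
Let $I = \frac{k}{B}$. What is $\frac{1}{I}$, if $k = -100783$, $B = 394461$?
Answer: $- \frac{394461}{100783} \approx -3.914$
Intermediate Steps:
$I = - \frac{100783}{394461} \approx -0.2555$
$\frac{1}{I} = \frac{1}{- \frac{100783}{394461}} = - \frac{394461}{100783}$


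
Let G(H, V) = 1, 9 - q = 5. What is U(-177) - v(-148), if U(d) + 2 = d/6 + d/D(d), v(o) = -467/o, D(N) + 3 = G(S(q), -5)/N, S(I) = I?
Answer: 119254/4921 ≈ 24.234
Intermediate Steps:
q = 4 (q = 9 - 1*5 = 9 - 5 = 4)
D(N) = -3 + 1/N
U(d) = -2 + d/6 + d/(-3 + 1/d) (U(d) = -2 + (d/6 + d/(-3 + 1/d)) = -2 + d/6 + d/(-3 + 1/d))
U(-177) - v(-148) = (12 - 37*(-177) - 3*(-177)²)/(6*(-1 + 3*(-177))) - (-467)/(-148) = (12 + 6549 - 3*31329)/(6*(-1 - 531)) - (-467)*(-1)/148 = (⅙)*(12 + 6549 - 93987)/(-532) - 1*467/148 = (⅙)*(-1/532)*(-87426) - 467/148 = 14571/532 - 467/148 = 119254/4921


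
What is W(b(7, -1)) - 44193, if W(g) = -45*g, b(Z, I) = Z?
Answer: -44508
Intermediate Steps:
W(b(7, -1)) - 44193 = -45*7 - 44193 = -315 - 44193 = -44508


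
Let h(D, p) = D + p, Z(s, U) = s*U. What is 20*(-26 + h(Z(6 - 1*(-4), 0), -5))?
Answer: -620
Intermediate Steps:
Z(s, U) = U*s
20*(-26 + h(Z(6 - 1*(-4), 0), -5)) = 20*(-26 + (0*(6 - 1*(-4)) - 5)) = 20*(-26 + (0*(6 + 4) - 5)) = 20*(-26 + (0*10 - 5)) = 20*(-26 + (0 - 5)) = 20*(-26 - 5) = 20*(-31) = -620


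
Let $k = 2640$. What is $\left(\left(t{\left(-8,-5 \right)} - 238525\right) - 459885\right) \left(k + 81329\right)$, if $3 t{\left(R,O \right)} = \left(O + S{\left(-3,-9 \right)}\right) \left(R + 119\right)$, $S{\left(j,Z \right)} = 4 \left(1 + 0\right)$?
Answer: $-58647896143$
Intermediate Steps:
$S{\left(j,Z \right)} = 4$ ($S{\left(j,Z \right)} = 4 \cdot 1 = 4$)
$t{\left(R,O \right)} = \frac{\left(4 + O\right) \left(119 + R\right)}{3}$ ($t{\left(R,O \right)} = \frac{\left(O + 4\right) \left(R + 119\right)}{3} = \frac{\left(4 + O\right) \left(119 + R\right)}{3}$)
$\left(\left(t{\left(-8,-5 \right)} - 238525\right) - 459885\right) \left(k + 81329\right) = \left(\left(\left(\frac{476}{3} + \frac{4}{3} \left(-8\right) + \frac{119}{3} \left(-5\right) + \frac{1}{3} \left(-5\right) \left(-8\right)\right) - 238525\right) - 459885\right) \left(2640 + 81329\right) = \left(\left(\left(\frac{476}{3} - \frac{32}{3} - \frac{595}{3} + \frac{40}{3}\right) - 238525\right) - 459885\right) 83969 = \left(\left(-37 - 238525\right) - 459885\right) 83969 = \left(-238562 - 459885\right) 83969 = \left(-698447\right) 83969 = -58647896143$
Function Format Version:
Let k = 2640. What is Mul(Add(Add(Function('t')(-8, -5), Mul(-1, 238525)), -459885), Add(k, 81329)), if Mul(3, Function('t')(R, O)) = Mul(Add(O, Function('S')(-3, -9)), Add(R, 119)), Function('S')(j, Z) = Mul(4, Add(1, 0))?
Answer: -58647896143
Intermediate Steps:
Function('S')(j, Z) = 4 (Function('S')(j, Z) = Mul(4, 1) = 4)
Function('t')(R, O) = Mul(Rational(1, 3), Add(4, O), Add(119, R)) (Function('t')(R, O) = Mul(Rational(1, 3), Mul(Add(O, 4), Add(R, 119))) = Mul(Rational(1, 3), Mul(Add(4, O), Add(119, R))) = Mul(Rational(1, 3), Add(4, O), Add(119, R)))
Mul(Add(Add(Function('t')(-8, -5), Mul(-1, 238525)), -459885), Add(k, 81329)) = Mul(Add(Add(Add(Rational(476, 3), Mul(Rational(4, 3), -8), Mul(Rational(119, 3), -5), Mul(Rational(1, 3), -5, -8)), Mul(-1, 238525)), -459885), Add(2640, 81329)) = Mul(Add(Add(Add(Rational(476, 3), Rational(-32, 3), Rational(-595, 3), Rational(40, 3)), -238525), -459885), 83969) = Mul(Add(Add(-37, -238525), -459885), 83969) = Mul(Add(-238562, -459885), 83969) = Mul(-698447, 83969) = -58647896143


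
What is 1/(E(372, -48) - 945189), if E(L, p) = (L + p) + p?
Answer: -1/944913 ≈ -1.0583e-6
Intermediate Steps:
E(L, p) = L + 2*p
1/(E(372, -48) - 945189) = 1/((372 + 2*(-48)) - 945189) = 1/((372 - 96) - 945189) = 1/(276 - 945189) = 1/(-944913) = -1/944913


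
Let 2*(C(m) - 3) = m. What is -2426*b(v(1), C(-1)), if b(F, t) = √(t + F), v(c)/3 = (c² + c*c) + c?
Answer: -1213*√46 ≈ -8227.0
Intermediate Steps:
C(m) = 3 + m/2
v(c) = 3*c + 6*c² (v(c) = 3*((c² + c*c) + c) = 3*((c² + c²) + c) = 3*(2*c² + c) = 3*(c + 2*c²) = 3*c + 6*c²)
b(F, t) = √(F + t)
-2426*b(v(1), C(-1)) = -2426*√(3*1*(1 + 2*1) + (3 + (½)*(-1))) = -2426*√(3*1*(1 + 2) + (3 - ½)) = -2426*√(3*1*3 + 5/2) = -2426*√(9 + 5/2) = -1213*√46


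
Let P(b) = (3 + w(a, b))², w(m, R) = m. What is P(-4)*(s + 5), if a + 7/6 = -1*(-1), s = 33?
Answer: 5491/18 ≈ 305.06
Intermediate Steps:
a = -⅙ (a = -7/6 - 1*(-1) = -7/6 + 1 = -⅙ ≈ -0.16667)
P(b) = 289/36 (P(b) = (3 - ⅙)² = (17/6)² = 289/36)
P(-4)*(s + 5) = 289*(33 + 5)/36 = (289/36)*38 = 5491/18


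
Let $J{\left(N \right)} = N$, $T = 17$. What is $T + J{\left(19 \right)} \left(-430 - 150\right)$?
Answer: $-11003$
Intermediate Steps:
$T + J{\left(19 \right)} \left(-430 - 150\right) = 17 + 19 \left(-430 - 150\right) = 17 + 19 \left(-580\right) = 17 - 11020 = -11003$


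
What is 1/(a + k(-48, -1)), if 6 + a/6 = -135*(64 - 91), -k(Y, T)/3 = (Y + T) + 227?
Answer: 1/21300 ≈ 4.6948e-5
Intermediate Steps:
k(Y, T) = -681 - 3*T - 3*Y (k(Y, T) = -3*((Y + T) + 227) = -3*((T + Y) + 227) = -3*(227 + T + Y) = -681 - 3*T - 3*Y)
a = 21834 (a = -36 + 6*(-135*(64 - 91)) = -36 + 6*(-135*(-27)) = -36 + 6*3645 = -36 + 21870 = 21834)
1/(a + k(-48, -1)) = 1/(21834 + (-681 - 3*(-1) - 3*(-48))) = 1/(21834 + (-681 + 3 + 144)) = 1/(21834 - 534) = 1/21300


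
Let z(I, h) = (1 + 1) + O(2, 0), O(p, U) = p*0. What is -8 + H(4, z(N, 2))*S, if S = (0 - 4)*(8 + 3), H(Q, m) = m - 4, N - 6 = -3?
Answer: 80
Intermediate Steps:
N = 3 (N = 6 - 3 = 3)
O(p, U) = 0
z(I, h) = 2 (z(I, h) = (1 + 1) + 0 = 2 + 0 = 2)
H(Q, m) = -4 + m
S = -44 (S = -4*11 = -44)
-8 + H(4, z(N, 2))*S = -8 + (-4 + 2)*(-44) = -8 - 2*(-44) = -8 + 88 = 80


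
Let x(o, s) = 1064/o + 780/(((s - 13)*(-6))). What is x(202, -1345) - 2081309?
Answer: -142733722118/68579 ≈ -2.0813e+6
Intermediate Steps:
x(o, s) = 780/(78 - 6*s) + 1064/o (x(o, s) = 1064/o + 780/(((-13 + s)*(-6))) = 1064/o + 780/(78 - 6*s) = 780/(78 - 6*s) + 1064/o)
x(202, -1345) - 2081309 = 2*(-6916 - 65*202 + 532*(-1345))/(202*(-13 - 1345)) - 2081309 = 2*(1/202)*(-6916 - 13130 - 715540)/(-1358) - 2081309 = 2*(1/202)*(-1/1358)*(-735586) - 2081309 = 367793/68579 - 2081309 = -142733722118/68579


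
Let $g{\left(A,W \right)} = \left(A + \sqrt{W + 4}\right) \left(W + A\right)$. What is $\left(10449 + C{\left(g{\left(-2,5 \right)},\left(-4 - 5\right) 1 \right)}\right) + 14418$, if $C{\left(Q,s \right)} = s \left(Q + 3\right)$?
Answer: $24813$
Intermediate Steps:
$g{\left(A,W \right)} = \left(A + W\right) \left(A + \sqrt{4 + W}\right)$ ($g{\left(A,W \right)} = \left(A + \sqrt{4 + W}\right) \left(A + W\right) = \left(A + W\right) \left(A + \sqrt{4 + W}\right)$)
$C{\left(Q,s \right)} = s \left(3 + Q\right)$
$\left(10449 + C{\left(g{\left(-2,5 \right)},\left(-4 - 5\right) 1 \right)}\right) + 14418 = \left(10449 + \left(-4 - 5\right) 1 \left(3 + \left(\left(-2\right)^{2} - 10 - 2 \sqrt{4 + 5} + 5 \sqrt{4 + 5}\right)\right)\right) + 14418 = \left(10449 + \left(-9\right) 1 \left(3 + \left(4 - 10 - 2 \sqrt{9} + 5 \sqrt{9}\right)\right)\right) + 14418 = \left(10449 - 9 \left(3 + \left(4 - 10 - 6 + 5 \cdot 3\right)\right)\right) + 14418 = \left(10449 - 9 \left(3 + \left(4 - 10 - 6 + 15\right)\right)\right) + 14418 = \left(10449 - 9 \left(3 + 3\right)\right) + 14418 = \left(10449 - 54\right) + 14418 = 10395 + 14418 = 24813$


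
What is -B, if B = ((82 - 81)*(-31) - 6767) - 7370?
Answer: 14168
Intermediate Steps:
B = -14168 (B = (1*(-31) - 6767) - 7370 = (-31 - 6767) - 7370 = -6798 - 7370 = -14168)
-B = -1*(-14168) = 14168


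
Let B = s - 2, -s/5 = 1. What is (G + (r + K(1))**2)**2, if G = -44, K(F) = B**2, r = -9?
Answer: 2421136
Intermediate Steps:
s = -5 (s = -5*1 = -5)
B = -7 (B = -5 - 2 = -7)
K(F) = 49 (K(F) = (-7)**2 = 49)
(G + (r + K(1))**2)**2 = (-44 + (-9 + 49)**2)**2 = (-44 + 40**2)**2 = (-44 + 1600)**2 = 1556**2 = 2421136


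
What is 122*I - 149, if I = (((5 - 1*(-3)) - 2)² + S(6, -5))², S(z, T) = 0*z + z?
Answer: 215059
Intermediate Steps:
S(z, T) = z (S(z, T) = 0 + z = z)
I = 1764 (I = (((5 - 1*(-3)) - 2)² + 6)² = (((5 + 3) - 2)² + 6)² = ((8 - 2)² + 6)² = (6² + 6)² = (36 + 6)² = 42² = 1764)
122*I - 149 = 122*1764 - 149 = 215208 - 149 = 215059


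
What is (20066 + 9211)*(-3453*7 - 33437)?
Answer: -1686589416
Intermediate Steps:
(20066 + 9211)*(-3453*7 - 33437) = 29277*(-24171 - 33437) = 29277*(-57608) = -1686589416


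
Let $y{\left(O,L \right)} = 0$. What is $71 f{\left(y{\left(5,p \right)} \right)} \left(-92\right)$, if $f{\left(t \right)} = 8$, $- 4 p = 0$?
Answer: $-52256$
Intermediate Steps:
$p = 0$ ($p = \left(- \frac{1}{4}\right) 0 = 0$)
$71 f{\left(y{\left(5,p \right)} \right)} \left(-92\right) = 71 \cdot 8 \left(-92\right) = 568 \left(-92\right) = -52256$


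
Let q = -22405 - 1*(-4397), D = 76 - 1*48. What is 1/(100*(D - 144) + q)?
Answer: -1/29608 ≈ -3.3775e-5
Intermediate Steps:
D = 28 (D = 76 - 48 = 28)
q = -18008 (q = -22405 + 4397 = -18008)
1/(100*(D - 144) + q) = 1/(100*(28 - 144) - 18008) = 1/(100*(-116) - 18008) = 1/(-11600 - 18008) = 1/(-29608) = -1/29608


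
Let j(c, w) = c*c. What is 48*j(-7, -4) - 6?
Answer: 2346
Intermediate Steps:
j(c, w) = c²
48*j(-7, -4) - 6 = 48*(-7)² - 6 = 48*49 - 6 = 2352 - 6 = 2346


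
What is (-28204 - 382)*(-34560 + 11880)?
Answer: 648330480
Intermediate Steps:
(-28204 - 382)*(-34560 + 11880) = -28586*(-22680) = 648330480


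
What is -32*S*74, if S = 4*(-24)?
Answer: 227328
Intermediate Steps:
S = -96
-32*S*74 = -32*(-96)*74 = 3072*74 = 227328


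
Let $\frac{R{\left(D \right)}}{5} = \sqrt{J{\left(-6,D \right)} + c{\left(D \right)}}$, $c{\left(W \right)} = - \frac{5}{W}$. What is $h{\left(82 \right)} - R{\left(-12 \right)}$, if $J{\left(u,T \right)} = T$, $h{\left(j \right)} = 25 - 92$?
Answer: $-67 - \frac{5 i \sqrt{417}}{6} \approx -67.0 - 17.017 i$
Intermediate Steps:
$h{\left(j \right)} = -67$
$R{\left(D \right)} = 5 \sqrt{D - \frac{5}{D}}$
$h{\left(82 \right)} - R{\left(-12 \right)} = -67 - 5 \sqrt{-12 - \frac{5}{-12}} = -67 - 5 \sqrt{-12 - - \frac{5}{12}} = -67 - 5 \sqrt{-12 + \frac{5}{12}} = -67 - 5 \sqrt{- \frac{139}{12}} = -67 - 5 \frac{i \sqrt{417}}{6} = -67 - \frac{5 i \sqrt{417}}{6}$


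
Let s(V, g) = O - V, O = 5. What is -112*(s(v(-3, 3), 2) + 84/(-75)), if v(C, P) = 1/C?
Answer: -35392/75 ≈ -471.89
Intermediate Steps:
s(V, g) = 5 - V
-112*(s(v(-3, 3), 2) + 84/(-75)) = -112*((5 - 1/(-3)) + 84/(-75)) = -112*((5 - 1*(-1/3)) + 84*(-1/75)) = -112*((5 + 1/3) - 28/25) = -112*(16/3 - 28/25) = -112*316/75 = -35392/75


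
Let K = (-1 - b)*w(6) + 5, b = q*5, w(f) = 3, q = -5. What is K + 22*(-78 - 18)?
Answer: -2035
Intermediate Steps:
b = -25 (b = -5*5 = -25)
K = 77 (K = (-1 - 1*(-25))*3 + 5 = (-1 + 25)*3 + 5 = 24*3 + 5 = 72 + 5 = 77)
K + 22*(-78 - 18) = 77 + 22*(-78 - 18) = 77 + 22*(-96) = 77 - 2112 = -2035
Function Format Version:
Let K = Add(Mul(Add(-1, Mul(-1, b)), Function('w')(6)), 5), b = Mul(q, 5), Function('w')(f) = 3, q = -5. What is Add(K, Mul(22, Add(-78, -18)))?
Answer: -2035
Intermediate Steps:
b = -25 (b = Mul(-5, 5) = -25)
K = 77 (K = Add(Mul(Add(-1, Mul(-1, -25)), 3), 5) = Add(Mul(Add(-1, 25), 3), 5) = Add(Mul(24, 3), 5) = Add(72, 5) = 77)
Add(K, Mul(22, Add(-78, -18))) = Add(77, Mul(22, Add(-78, -18))) = Add(77, Mul(22, -96)) = Add(77, -2112) = -2035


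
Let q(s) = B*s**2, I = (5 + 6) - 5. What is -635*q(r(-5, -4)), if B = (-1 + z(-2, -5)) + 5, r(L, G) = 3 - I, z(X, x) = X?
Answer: -11430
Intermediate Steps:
I = 6 (I = 11 - 5 = 6)
r(L, G) = -3 (r(L, G) = 3 - 1*6 = 3 - 6 = -3)
B = 2 (B = (-1 - 2) + 5 = -3 + 5 = 2)
q(s) = 2*s**2
-635*q(r(-5, -4)) = -1270*(-3)**2 = -1270*9 = -635*18 = -11430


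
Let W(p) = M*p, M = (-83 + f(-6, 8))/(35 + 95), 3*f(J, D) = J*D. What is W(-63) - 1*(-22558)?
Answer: 2938777/130 ≈ 22606.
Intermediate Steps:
f(J, D) = D*J/3 (f(J, D) = (J*D)/3 = (D*J)/3 = D*J/3)
M = -99/130 (M = (-83 + (⅓)*8*(-6))/(35 + 95) = (-83 - 16)/130 = -99*1/130 = -99/130 ≈ -0.76154)
W(p) = -99*p/130
W(-63) - 1*(-22558) = -99/130*(-63) - 1*(-22558) = 6237/130 + 22558 = 2938777/130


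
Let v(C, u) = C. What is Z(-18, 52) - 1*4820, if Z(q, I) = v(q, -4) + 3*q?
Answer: -4892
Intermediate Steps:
Z(q, I) = 4*q (Z(q, I) = q + 3*q = 4*q)
Z(-18, 52) - 1*4820 = 4*(-18) - 1*4820 = -72 - 4820 = -4892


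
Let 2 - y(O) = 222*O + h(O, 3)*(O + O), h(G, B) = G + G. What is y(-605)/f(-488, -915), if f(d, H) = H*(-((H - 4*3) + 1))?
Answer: 664894/423645 ≈ 1.5695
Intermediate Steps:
h(G, B) = 2*G
y(O) = 2 - 222*O - 4*O**2 (y(O) = 2 - (222*O + (2*O)*(O + O)) = 2 - (222*O + (2*O)*(2*O)) = 2 - (222*O + 4*O**2) = 2 - (4*O**2 + 222*O) = 2 + (-222*O - 4*O**2) = 2 - 222*O - 4*O**2)
f(d, H) = H*(11 - H) (f(d, H) = H*(-((H - 12) + 1)) = H*(-((-12 + H) + 1)) = H*(-(-11 + H)) = H*(11 - H))
y(-605)/f(-488, -915) = (2 - 222*(-605) - 4*(-605)**2)/((-915*(11 - 1*(-915)))) = (2 + 134310 - 4*366025)/((-915*(11 + 915))) = (2 + 134310 - 1464100)/((-915*926)) = -1329788/(-847290) = -1329788*(-1/847290) = 664894/423645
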